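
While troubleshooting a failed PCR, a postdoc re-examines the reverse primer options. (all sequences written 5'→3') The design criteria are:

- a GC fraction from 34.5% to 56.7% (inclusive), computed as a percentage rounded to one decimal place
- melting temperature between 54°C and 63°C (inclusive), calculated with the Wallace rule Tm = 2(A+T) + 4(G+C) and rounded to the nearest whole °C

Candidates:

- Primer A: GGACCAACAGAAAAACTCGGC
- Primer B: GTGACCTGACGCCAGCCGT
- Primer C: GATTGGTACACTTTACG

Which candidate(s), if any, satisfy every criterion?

None of the candidates satisfy all criteria.

Primer A (21 nt, A=9 T=1 G=5 C=6): GC 11/21 = 52.4% ✓; Tm = 2·10 + 4·11 = 64°C, outside 54–63°C ✗ — fails.
Primer B (19 nt, A=3 T=3 G=6 C=7): GC 13/19 = 68.4%, outside 34.5–56.7% ✗; Tm = 2·6 + 4·13 = 64°C, outside 54–63°C ✗ — fails.
Primer C (17 nt, A=4 T=6 G=4 C=3): GC 7/17 = 41.2% ✓; Tm = 2·10 + 4·7 = 48°C, outside 54–63°C ✗ — fails.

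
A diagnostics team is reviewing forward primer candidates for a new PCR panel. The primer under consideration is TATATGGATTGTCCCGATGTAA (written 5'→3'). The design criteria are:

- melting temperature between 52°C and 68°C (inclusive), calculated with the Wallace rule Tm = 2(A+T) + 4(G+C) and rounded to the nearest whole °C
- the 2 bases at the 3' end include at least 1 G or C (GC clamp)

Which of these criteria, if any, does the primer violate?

Base counts: A=6, T=8, G=5, C=3 (length 22).
Tm: Tm = 2·14 + 4·8 = 60°C ✓
GC clamp: 3' end AA has 0 G/C, need ≥1 ✗

Fails: GC clamp.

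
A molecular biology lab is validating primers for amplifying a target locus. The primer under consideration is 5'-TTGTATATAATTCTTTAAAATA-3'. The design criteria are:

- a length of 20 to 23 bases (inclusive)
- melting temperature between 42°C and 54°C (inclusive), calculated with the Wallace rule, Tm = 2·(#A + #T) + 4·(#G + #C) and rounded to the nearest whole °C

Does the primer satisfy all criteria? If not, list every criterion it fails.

Meets all criteria.

Base counts: A=9, T=11, G=1, C=1 (length 22).
length: length 22 ✓
Tm: Tm = 2·20 + 4·2 = 48°C ✓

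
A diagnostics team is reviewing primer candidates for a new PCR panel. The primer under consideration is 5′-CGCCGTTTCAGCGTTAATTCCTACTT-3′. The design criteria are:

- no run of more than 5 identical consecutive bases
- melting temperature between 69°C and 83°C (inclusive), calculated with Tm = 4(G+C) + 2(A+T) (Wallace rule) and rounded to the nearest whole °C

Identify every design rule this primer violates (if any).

Base counts: A=4, T=10, G=4, C=8 (length 26).
homopolymer run: longest run = 3 ✓
Tm: Tm = 2·14 + 4·12 = 76°C ✓

Meets all criteria.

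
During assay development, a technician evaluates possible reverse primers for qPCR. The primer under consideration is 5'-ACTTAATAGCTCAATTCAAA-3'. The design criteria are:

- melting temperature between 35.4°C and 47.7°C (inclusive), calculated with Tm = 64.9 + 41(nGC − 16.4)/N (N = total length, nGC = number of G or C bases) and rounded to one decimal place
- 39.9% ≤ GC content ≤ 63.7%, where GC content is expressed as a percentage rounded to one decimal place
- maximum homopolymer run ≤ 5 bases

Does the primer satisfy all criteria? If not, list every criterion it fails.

Base counts: A=9, T=6, G=1, C=4 (length 20).
Tm: Tm = 64.9 + 41·(5 − 16.4)/20 = 41.5°C ✓
GC content: GC 5/20 = 25.0%, outside 39.9–63.7% ✗
homopolymer run: longest run = 3 ✓

Fails: GC content.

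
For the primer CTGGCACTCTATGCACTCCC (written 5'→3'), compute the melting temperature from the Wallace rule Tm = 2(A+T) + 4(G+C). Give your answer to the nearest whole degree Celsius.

64°C

Base counts: A=3, T=5, G=3, C=9 (length 20).
Tm = 2·(3+5) + 4·(3+9) = 2·8 + 4·12 = 16 + 48 = 64°C.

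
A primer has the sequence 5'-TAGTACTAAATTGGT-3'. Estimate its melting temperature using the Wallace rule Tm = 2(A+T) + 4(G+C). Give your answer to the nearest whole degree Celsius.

Base counts: A=5, T=6, G=3, C=1 (length 15).
Tm = 2·(5+6) + 4·(3+1) = 2·11 + 4·4 = 22 + 16 = 38°C.

38°C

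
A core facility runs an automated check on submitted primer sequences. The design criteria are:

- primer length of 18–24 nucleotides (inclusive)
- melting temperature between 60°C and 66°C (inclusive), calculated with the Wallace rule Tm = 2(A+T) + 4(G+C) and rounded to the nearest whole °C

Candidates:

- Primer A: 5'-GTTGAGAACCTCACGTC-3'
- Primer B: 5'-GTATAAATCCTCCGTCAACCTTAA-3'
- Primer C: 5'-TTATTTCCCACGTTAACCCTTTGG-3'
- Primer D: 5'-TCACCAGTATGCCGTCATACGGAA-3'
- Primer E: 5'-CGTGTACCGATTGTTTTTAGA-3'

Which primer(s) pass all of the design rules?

Primer B only.

Primer A (17 nt, A=4 T=4 G=4 C=5): length 17, outside 18–24 ✗; Tm = 2·8 + 4·9 = 52°C, outside 60–66°C ✗ — fails.
Primer B (24 nt, A=8 T=7 G=2 C=7): length 24 ✓; Tm = 2·15 + 4·9 = 66°C ✓ — passes.
Primer C (24 nt, A=4 T=10 G=3 C=7): length 24 ✓; Tm = 2·14 + 4·10 = 68°C, outside 60–66°C ✗ — fails.
Primer D (24 nt, A=7 T=5 G=5 C=7): length 24 ✓; Tm = 2·12 + 4·12 = 72°C, outside 60–66°C ✗ — fails.
Primer E (21 nt, A=4 T=9 G=5 C=3): length 21 ✓; Tm = 2·13 + 4·8 = 58°C, outside 60–66°C ✗ — fails.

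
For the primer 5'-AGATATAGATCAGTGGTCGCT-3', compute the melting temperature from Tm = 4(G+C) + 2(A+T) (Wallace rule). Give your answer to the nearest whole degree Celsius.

Base counts: A=6, T=6, G=6, C=3 (length 21).
Tm = 2·(6+6) + 4·(6+3) = 2·12 + 4·9 = 24 + 36 = 60°C.

60°C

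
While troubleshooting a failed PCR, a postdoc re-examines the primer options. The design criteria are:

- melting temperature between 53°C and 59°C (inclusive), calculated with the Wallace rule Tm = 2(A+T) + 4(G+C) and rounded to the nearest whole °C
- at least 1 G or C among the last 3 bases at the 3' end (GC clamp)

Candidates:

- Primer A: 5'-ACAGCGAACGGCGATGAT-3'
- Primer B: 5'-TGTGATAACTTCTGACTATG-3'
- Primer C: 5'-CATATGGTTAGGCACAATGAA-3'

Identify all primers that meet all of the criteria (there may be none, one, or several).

Primer A, Primer B and Primer C.

Primer A (18 nt, A=6 T=2 G=6 C=4): Tm = 2·8 + 4·10 = 56°C ✓; 3' end GAT has 1 G/C ✓ — passes.
Primer B (20 nt, A=5 T=8 G=4 C=3): Tm = 2·13 + 4·7 = 54°C ✓; 3' end ATG has 1 G/C ✓ — passes.
Primer C (21 nt, A=8 T=5 G=5 C=3): Tm = 2·13 + 4·8 = 58°C ✓; 3' end GAA has 1 G/C ✓ — passes.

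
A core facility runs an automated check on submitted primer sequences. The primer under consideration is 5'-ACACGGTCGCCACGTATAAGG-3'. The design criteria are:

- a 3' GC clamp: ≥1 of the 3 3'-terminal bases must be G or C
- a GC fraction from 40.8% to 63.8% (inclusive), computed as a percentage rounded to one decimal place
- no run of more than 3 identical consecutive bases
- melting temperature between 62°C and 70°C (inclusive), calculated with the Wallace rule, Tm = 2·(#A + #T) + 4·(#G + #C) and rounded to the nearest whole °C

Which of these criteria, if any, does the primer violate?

Base counts: A=6, T=3, G=6, C=6 (length 21).
GC clamp: 3' end AGG has 2 G/C ✓
GC content: GC 12/21 = 57.1% ✓
homopolymer run: longest run = 2 ✓
Tm: Tm = 2·9 + 4·12 = 66°C ✓

Meets all criteria.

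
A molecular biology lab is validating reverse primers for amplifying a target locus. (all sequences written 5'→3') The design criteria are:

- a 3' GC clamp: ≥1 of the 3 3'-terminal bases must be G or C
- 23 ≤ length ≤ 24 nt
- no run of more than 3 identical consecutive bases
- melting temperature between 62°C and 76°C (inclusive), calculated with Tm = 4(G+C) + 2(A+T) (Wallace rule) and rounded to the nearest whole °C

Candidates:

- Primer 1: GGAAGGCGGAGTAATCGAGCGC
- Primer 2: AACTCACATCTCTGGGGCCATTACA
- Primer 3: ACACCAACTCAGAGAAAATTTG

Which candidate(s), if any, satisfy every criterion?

None of the candidates satisfy all criteria.

Primer 1 (22 nt, A=6 T=2 G=10 C=4): 3' end CGC has 3 G/C ✓; length 22, outside 23–24 ✗; longest run = 2 ✓; Tm = 2·8 + 4·14 = 72°C ✓ — fails.
Primer 2 (25 nt, A=7 T=6 G=4 C=8): 3' end ACA has 1 G/C ✓; length 25, outside 23–24 ✗; longest run = 4, exceeds 3 ✗; Tm = 2·13 + 4·12 = 74°C ✓ — fails.
Primer 3 (22 nt, A=10 T=4 G=3 C=5): 3' end TTG has 1 G/C ✓; length 22, outside 23–24 ✗; longest run = 4, exceeds 3 ✗; Tm = 2·14 + 4·8 = 60°C, outside 62–76°C ✗ — fails.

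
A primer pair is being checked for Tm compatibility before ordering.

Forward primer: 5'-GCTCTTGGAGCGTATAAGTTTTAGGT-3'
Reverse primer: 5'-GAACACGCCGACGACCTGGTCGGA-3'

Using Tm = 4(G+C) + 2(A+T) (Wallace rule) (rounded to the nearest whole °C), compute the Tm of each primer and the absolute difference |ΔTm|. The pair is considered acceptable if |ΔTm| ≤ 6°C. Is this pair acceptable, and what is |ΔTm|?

Forward: A=5 T=10 G=8 C=3 → Tm = 2·15 + 4·11 = 74°C.
Reverse: A=6 T=2 G=8 C=8 → Tm = 2·8 + 4·16 = 80°C.
|ΔTm| = |74 − 80| = 6°C, ≤ 6°C.

|ΔTm| = 6°C; the pair is acceptable.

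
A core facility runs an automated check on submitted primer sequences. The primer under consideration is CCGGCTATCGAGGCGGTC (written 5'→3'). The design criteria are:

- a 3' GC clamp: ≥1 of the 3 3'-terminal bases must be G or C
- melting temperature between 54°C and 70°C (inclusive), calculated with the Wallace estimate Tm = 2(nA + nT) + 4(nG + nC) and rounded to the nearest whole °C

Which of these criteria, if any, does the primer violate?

Meets all criteria.

Base counts: A=2, T=3, G=7, C=6 (length 18).
GC clamp: 3' end GTC has 2 G/C ✓
Tm: Tm = 2·5 + 4·13 = 62°C ✓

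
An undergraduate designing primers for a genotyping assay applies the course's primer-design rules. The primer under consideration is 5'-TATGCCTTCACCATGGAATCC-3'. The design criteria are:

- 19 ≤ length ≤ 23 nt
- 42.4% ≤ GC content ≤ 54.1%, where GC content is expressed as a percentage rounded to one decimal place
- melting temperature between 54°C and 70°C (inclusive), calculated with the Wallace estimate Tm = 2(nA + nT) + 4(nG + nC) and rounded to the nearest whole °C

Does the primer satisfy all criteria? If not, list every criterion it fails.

Meets all criteria.

Base counts: A=5, T=6, G=3, C=7 (length 21).
length: length 21 ✓
GC content: GC 10/21 = 47.6% ✓
Tm: Tm = 2·11 + 4·10 = 62°C ✓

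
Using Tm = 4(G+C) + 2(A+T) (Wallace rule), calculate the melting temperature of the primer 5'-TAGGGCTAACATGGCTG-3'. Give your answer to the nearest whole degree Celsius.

Base counts: A=4, T=4, G=6, C=3 (length 17).
Tm = 2·(4+4) + 4·(6+3) = 2·8 + 4·9 = 16 + 36 = 52°C.

52°C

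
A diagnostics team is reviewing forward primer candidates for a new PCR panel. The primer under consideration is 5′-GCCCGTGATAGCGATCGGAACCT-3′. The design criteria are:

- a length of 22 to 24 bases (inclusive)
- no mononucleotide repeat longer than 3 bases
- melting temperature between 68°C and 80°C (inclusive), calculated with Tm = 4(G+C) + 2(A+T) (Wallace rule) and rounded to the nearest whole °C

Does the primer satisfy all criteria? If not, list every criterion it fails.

Meets all criteria.

Base counts: A=5, T=4, G=7, C=7 (length 23).
length: length 23 ✓
homopolymer run: longest run = 3 ✓
Tm: Tm = 2·9 + 4·14 = 74°C ✓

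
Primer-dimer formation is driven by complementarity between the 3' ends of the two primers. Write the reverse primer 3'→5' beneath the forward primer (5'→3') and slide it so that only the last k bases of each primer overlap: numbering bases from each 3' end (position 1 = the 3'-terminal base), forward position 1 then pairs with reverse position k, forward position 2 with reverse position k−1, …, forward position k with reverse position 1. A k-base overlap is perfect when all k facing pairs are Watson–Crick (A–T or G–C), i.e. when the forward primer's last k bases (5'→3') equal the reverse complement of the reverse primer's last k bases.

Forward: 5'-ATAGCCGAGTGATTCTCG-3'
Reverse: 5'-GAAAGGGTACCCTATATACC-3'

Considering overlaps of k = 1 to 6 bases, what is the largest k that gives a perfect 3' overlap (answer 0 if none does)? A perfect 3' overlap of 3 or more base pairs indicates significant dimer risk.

Last 6 bases (5'→3') — forward …TTCTCG, reverse …TATACC.
Reverse complement of the reverse primer's last 6 bases: GGTATA; its first k bases are the reverse complement of the reverse primer's last k bases, so a perfect k-base overlap needs the forward primer's last k bases to equal them.
Comparing (forward last k vs required): k=1: G vs G ✓; k=2: CG vs GG ✗; k=3: TCG vs GGT ✗; k=4: CTCG vs GGTA ✗; k=5: TCTCG vs GGTAT ✗; k=6: TTCTCG vs GGTATA ✗.
Only k = 1 is perfect, so the longest perfect 3' overlap is 1.

Longest perfect overlap: 1 complementary base pair; below the dimer-risk threshold (threshold 3).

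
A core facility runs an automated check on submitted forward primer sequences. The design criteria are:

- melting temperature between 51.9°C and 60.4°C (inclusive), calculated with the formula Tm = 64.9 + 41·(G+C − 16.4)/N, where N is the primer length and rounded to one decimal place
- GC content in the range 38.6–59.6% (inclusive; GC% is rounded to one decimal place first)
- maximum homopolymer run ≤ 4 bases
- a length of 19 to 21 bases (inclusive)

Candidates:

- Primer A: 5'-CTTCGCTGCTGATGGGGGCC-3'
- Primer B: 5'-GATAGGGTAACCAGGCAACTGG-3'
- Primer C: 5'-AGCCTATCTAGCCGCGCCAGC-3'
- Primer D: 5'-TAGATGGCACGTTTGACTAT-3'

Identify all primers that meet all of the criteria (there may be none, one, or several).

Primer A (20 nt, A=1 T=5 G=8 C=6): Tm = 64.9 + 41·(14 − 16.4)/20 = 60.0°C ✓; GC 14/20 = 70.0%, outside 38.6–59.6% ✗; longest run = 5, exceeds 4 ✗; length 20 ✓ — fails.
Primer B (22 nt, A=7 T=3 G=8 C=4): Tm = 64.9 + 41·(12 − 16.4)/22 = 56.7°C ✓; GC 12/22 = 54.5% ✓; longest run = 3 ✓; length 22, outside 19–21 ✗ — fails.
Primer C (21 nt, A=4 T=3 G=5 C=9): Tm = 64.9 + 41·(14 − 16.4)/21 = 60.2°C ✓; GC 14/21 = 66.7%, outside 38.6–59.6% ✗; longest run = 2 ✓; length 21 ✓ — fails.
Primer D (20 nt, A=5 T=7 G=5 C=3): Tm = 64.9 + 41·(8 − 16.4)/20 = 47.7°C, outside 51.9–60.4°C ✗; GC 8/20 = 40.0% ✓; longest run = 3 ✓; length 20 ✓ — fails.

None of the candidates satisfy all criteria.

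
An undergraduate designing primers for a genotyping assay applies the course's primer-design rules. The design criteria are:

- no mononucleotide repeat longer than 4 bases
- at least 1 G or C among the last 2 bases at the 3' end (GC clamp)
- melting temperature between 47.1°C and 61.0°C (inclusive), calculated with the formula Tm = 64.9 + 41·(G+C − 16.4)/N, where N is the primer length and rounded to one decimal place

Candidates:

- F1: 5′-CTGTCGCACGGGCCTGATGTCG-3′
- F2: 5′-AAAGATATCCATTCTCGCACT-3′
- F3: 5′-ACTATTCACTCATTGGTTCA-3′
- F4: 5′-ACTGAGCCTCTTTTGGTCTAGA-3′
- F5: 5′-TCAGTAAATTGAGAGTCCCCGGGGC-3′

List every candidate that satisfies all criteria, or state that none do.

F1 (22 nt, A=2 T=5 G=8 C=7): longest run = 3 ✓; 3' end CG has 2 G/C ✓; Tm = 64.9 + 41·(15 − 16.4)/22 = 62.3°C, outside 47.1–61.0°C ✗ — fails.
F2 (21 nt, A=7 T=6 G=2 C=6): longest run = 3 ✓; 3' end CT has 1 G/C ✓; Tm = 64.9 + 41·(8 − 16.4)/21 = 48.5°C ✓ — passes.
F3 (20 nt, A=5 T=8 G=2 C=5): longest run = 2 ✓; 3' end CA has 1 G/C ✓; Tm = 64.9 + 41·(7 − 16.4)/20 = 45.6°C, outside 47.1–61.0°C ✗ — fails.
F4 (22 nt, A=4 T=8 G=5 C=5): longest run = 4 ✓; 3' end GA has 1 G/C ✓; Tm = 64.9 + 41·(10 − 16.4)/22 = 53.0°C ✓ — passes.
F5 (25 nt, A=6 T=5 G=8 C=6): longest run = 4 ✓; 3' end GC has 2 G/C ✓; Tm = 64.9 + 41·(14 − 16.4)/25 = 61.0°C ✓ — passes.

F2, F4 and F5.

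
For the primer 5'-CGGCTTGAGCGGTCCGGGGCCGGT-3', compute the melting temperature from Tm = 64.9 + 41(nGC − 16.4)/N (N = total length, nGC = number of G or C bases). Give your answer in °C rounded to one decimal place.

Base counts: A=1, T=4, G=12, C=7; G+C = 19, N = 24.
Tm = 64.9 + 41·(19 − 16.4)/24 = 64.9 + 106.60/24 = 69.3°C.

69.3°C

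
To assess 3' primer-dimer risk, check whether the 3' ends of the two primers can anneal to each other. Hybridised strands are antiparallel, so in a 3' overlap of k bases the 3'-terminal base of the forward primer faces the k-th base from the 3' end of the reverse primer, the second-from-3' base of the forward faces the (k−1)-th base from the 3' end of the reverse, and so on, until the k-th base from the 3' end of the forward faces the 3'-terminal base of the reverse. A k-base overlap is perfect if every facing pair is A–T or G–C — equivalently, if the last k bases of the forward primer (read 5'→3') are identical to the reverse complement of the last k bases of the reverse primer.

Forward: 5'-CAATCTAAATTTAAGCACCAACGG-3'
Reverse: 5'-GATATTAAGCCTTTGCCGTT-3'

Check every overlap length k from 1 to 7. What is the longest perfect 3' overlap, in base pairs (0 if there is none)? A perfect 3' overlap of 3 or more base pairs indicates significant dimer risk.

Longest perfect overlap: 5 complementary base pairs; significant dimer risk (threshold 3).

Last 7 bases (5'→3') — forward …CCAACGG, reverse …TGCCGTT.
Reverse complement of the reverse primer's last 7 bases: AACGGCA; its first k bases are the reverse complement of the reverse primer's last k bases, so a perfect k-base overlap needs the forward primer's last k bases to equal them.
Comparing (forward last k vs required): k=1: G vs A ✗; k=2: GG vs AA ✗; k=3: CGG vs AAC ✗; k=4: ACGG vs AACG ✗; k=5: AACGG vs AACGG ✓; k=6: CAACGG vs AACGGC ✗; k=7: CCAACGG vs AACGGCA ✗.
Only k = 5 is perfect, so the longest perfect 3' overlap is 5.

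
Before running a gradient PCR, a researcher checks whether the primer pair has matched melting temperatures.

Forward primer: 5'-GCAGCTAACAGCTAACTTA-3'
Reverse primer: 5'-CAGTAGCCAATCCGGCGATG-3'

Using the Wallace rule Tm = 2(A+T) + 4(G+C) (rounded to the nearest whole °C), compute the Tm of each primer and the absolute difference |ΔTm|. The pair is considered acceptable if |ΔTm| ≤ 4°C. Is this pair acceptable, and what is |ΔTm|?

|ΔTm| = 10°C; the pair is not acceptable.

Forward: A=7 T=4 G=3 C=5 → Tm = 2·11 + 4·8 = 54°C.
Reverse: A=5 T=3 G=6 C=6 → Tm = 2·8 + 4·12 = 64°C.
|ΔTm| = |54 − 64| = 10°C, > 4°C.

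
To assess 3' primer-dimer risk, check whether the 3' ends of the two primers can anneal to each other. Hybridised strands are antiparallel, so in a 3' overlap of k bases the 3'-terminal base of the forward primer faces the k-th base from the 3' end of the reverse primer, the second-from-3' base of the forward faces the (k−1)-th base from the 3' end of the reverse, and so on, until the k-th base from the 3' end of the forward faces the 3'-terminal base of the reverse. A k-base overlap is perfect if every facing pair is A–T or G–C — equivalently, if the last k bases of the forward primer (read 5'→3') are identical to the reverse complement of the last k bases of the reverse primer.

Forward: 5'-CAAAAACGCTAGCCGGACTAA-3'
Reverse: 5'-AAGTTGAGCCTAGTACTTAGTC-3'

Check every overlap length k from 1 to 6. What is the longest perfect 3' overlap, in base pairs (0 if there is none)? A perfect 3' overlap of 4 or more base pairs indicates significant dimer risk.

Last 6 bases (5'→3') — forward …GACTAA, reverse …TTAGTC.
Reverse complement of the reverse primer's last 6 bases: GACTAA; its first k bases are the reverse complement of the reverse primer's last k bases, so a perfect k-base overlap needs the forward primer's last k bases to equal them.
Comparing (forward last k vs required): k=1: A vs G ✗; k=2: AA vs GA ✗; k=3: TAA vs GAC ✗; k=4: CTAA vs GACT ✗; k=5: ACTAA vs GACTA ✗; k=6: GACTAA vs GACTAA ✓.
Only k = 6 is perfect, so the longest perfect 3' overlap is 6.

Longest perfect overlap: 6 complementary base pairs; significant dimer risk (threshold 4).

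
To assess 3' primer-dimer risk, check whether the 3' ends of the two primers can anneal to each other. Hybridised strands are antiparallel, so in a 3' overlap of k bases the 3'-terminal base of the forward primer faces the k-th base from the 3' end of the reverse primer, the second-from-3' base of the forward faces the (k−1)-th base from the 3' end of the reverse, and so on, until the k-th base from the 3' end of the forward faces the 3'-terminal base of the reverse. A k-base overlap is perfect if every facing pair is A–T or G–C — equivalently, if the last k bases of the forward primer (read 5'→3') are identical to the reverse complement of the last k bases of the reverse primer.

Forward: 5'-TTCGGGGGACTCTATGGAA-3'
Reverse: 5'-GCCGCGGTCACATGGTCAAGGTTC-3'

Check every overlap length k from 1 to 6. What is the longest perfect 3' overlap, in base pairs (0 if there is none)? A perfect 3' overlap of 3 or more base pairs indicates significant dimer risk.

Longest perfect overlap: 3 complementary base pairs; significant dimer risk (threshold 3).

Last 6 bases (5'→3') — forward …ATGGAA, reverse …AGGTTC.
Reverse complement of the reverse primer's last 6 bases: GAACCT; its first k bases are the reverse complement of the reverse primer's last k bases, so a perfect k-base overlap needs the forward primer's last k bases to equal them.
Comparing (forward last k vs required): k=1: A vs G ✗; k=2: AA vs GA ✗; k=3: GAA vs GAA ✓; k=4: GGAA vs GAAC ✗; k=5: TGGAA vs GAACC ✗; k=6: ATGGAA vs GAACCT ✗.
Only k = 3 is perfect, so the longest perfect 3' overlap is 3.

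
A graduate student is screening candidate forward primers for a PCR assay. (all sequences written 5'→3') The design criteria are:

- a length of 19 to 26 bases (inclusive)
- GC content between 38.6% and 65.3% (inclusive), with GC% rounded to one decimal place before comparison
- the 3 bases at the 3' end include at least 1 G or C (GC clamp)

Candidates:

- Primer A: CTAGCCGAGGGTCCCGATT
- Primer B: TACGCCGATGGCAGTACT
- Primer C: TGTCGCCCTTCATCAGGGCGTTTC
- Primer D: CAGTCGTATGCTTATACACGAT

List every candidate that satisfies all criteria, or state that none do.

Primer C and Primer D.

Primer A (19 nt, A=3 T=4 G=6 C=6): length 19 ✓; GC 12/19 = 63.2% ✓; 3' end ATT has 0 G/C, need ≥1 ✗ — fails.
Primer B (18 nt, A=4 T=4 G=5 C=5): length 18, outside 19–26 ✗; GC 10/18 = 55.6% ✓; 3' end ACT has 1 G/C ✓ — fails.
Primer C (24 nt, A=2 T=8 G=6 C=8): length 24 ✓; GC 14/24 = 58.3% ✓; 3' end TTC has 1 G/C ✓ — passes.
Primer D (22 nt, A=6 T=7 G=4 C=5): length 22 ✓; GC 9/22 = 40.9% ✓; 3' end GAT has 1 G/C ✓ — passes.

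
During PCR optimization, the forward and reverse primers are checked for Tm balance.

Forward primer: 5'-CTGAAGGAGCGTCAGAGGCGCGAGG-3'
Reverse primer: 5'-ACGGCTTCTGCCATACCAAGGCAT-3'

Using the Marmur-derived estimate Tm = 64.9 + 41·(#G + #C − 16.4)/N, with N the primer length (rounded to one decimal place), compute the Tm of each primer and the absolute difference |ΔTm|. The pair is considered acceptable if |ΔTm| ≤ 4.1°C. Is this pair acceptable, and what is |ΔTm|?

|ΔTm| = 6.8°C; the pair is not acceptable.

Forward: G+C = 17, N = 25 → Tm = 64.9 + 41·(17 − 16.4)/25 = 65.9°C.
Reverse: G+C = 13, N = 24 → Tm = 64.9 + 41·(13 − 16.4)/24 = 59.1°C.
|ΔTm| = |65.9 − 59.1| = 6.8°C, > 4.1°C.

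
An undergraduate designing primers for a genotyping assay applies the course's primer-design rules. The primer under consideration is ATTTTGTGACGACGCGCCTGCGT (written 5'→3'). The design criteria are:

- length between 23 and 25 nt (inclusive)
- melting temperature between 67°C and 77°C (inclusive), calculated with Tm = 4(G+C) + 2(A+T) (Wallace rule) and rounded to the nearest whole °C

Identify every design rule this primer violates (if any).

Meets all criteria.

Base counts: A=3, T=7, G=7, C=6 (length 23).
length: length 23 ✓
Tm: Tm = 2·10 + 4·13 = 72°C ✓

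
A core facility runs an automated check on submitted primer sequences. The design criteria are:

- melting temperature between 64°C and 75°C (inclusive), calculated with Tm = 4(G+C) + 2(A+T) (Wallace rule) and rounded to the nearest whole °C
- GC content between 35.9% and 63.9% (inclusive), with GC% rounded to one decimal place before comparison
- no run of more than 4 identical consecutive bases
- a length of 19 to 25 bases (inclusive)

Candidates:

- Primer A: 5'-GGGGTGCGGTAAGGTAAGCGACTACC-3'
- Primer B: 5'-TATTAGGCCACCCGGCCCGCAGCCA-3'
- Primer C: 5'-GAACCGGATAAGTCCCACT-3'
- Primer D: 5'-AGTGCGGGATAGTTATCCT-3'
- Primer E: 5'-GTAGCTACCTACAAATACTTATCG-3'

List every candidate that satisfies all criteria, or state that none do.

Primer A (26 nt, A=6 T=4 G=11 C=5): Tm = 2·10 + 4·16 = 84°C, outside 64–75°C ✗; GC 16/26 = 61.5% ✓; longest run = 4 ✓; length 26, outside 19–25 ✗ — fails.
Primer B (25 nt, A=5 T=3 G=6 C=11): Tm = 2·8 + 4·17 = 84°C, outside 64–75°C ✗; GC 17/25 = 68.0%, outside 35.9–63.9% ✗; longest run = 3 ✓; length 25 ✓ — fails.
Primer C (19 nt, A=6 T=3 G=4 C=6): Tm = 2·9 + 4·10 = 58°C, outside 64–75°C ✗; GC 10/19 = 52.6% ✓; longest run = 3 ✓; length 19 ✓ — fails.
Primer D (19 nt, A=4 T=6 G=6 C=3): Tm = 2·10 + 4·9 = 56°C, outside 64–75°C ✗; GC 9/19 = 47.4% ✓; longest run = 3 ✓; length 19 ✓ — fails.
Primer E (24 nt, A=8 T=7 G=3 C=6): Tm = 2·15 + 4·9 = 66°C ✓; GC 9/24 = 37.5% ✓; longest run = 3 ✓; length 24 ✓ — passes.

Primer E only.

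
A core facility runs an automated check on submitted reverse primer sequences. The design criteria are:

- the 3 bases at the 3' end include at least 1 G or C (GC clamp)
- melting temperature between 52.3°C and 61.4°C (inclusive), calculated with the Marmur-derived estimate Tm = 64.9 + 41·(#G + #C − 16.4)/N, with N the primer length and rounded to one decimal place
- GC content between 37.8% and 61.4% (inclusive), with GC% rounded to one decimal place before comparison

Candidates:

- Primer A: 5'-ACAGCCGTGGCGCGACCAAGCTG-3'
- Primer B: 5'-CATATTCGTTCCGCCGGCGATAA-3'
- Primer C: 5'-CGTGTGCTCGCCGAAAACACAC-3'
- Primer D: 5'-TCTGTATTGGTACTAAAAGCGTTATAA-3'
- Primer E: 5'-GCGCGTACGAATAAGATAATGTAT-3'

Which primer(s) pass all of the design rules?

Primer C only.

Primer A (23 nt, A=5 T=2 G=8 C=8): 3' end CTG has 2 G/C ✓; Tm = 64.9 + 41·(16 − 16.4)/23 = 64.2°C, outside 52.3–61.4°C ✗; GC 16/23 = 69.6%, outside 37.8–61.4% ✗ — fails.
Primer B (23 nt, A=5 T=6 G=5 C=7): 3' end TAA has 0 G/C, need ≥1 ✗; Tm = 64.9 + 41·(12 − 16.4)/23 = 57.1°C ✓; GC 12/23 = 52.2% ✓ — fails.
Primer C (22 nt, A=6 T=3 G=5 C=8): 3' end CAC has 2 G/C ✓; Tm = 64.9 + 41·(13 − 16.4)/22 = 58.6°C ✓; GC 13/22 = 59.1% ✓ — passes.
Primer D (27 nt, A=9 T=10 G=5 C=3): 3' end TAA has 0 G/C, need ≥1 ✗; Tm = 64.9 + 41·(8 − 16.4)/27 = 52.1°C, outside 52.3–61.4°C ✗; GC 8/27 = 29.6%, outside 37.8–61.4% ✗ — fails.
Primer E (24 nt, A=9 T=6 G=6 C=3): 3' end TAT has 0 G/C, need ≥1 ✗; Tm = 64.9 + 41·(9 − 16.4)/24 = 52.3°C ✓; GC 9/24 = 37.5%, outside 37.8–61.4% ✗ — fails.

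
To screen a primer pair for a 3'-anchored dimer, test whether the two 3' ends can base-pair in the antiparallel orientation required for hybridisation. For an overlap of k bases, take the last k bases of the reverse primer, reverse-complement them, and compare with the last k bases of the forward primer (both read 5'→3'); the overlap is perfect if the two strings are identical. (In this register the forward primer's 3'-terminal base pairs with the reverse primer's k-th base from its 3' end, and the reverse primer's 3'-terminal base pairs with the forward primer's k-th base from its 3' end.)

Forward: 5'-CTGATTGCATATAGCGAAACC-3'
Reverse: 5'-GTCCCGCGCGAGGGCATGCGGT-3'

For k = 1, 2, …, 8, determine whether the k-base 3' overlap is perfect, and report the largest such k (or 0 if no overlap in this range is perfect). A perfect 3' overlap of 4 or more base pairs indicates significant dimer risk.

Last 8 bases (5'→3') — forward …GCGAAACC, reverse …CATGCGGT.
Reverse complement of the reverse primer's last 8 bases: ACCGCATG; its first k bases are the reverse complement of the reverse primer's last k bases, so a perfect k-base overlap needs the forward primer's last k bases to equal them.
Comparing (forward last k vs required): k=1: C vs A ✗; k=2: CC vs AC ✗; k=3: ACC vs ACC ✓; k=4: AACC vs ACCG ✗; k=5: AAACC vs ACCGC ✗; k=6: GAAACC vs ACCGCA ✗; k=7: CGAAACC vs ACCGCAT ✗; k=8: GCGAAACC vs ACCGCATG ✗.
Only k = 3 is perfect, so the longest perfect 3' overlap is 3.

Longest perfect overlap: 3 complementary base pairs; below the dimer-risk threshold (threshold 4).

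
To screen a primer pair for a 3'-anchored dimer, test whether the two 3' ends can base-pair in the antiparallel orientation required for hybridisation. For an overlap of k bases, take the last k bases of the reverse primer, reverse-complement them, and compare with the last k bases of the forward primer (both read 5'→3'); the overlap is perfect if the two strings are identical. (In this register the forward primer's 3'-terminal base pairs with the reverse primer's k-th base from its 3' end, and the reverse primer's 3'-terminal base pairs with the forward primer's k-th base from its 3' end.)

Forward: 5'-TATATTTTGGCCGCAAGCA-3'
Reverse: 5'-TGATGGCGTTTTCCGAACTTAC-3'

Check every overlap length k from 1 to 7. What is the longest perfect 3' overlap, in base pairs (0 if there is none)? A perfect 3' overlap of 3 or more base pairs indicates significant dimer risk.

Longest perfect overlap: 0 complementary base pairs; below the dimer-risk threshold (threshold 3).

Last 7 bases (5'→3') — forward …GCAAGCA, reverse …AACTTAC.
Reverse complement of the reverse primer's last 7 bases: GTAAGTT; its first k bases are the reverse complement of the reverse primer's last k bases, so a perfect k-base overlap needs the forward primer's last k bases to equal them.
Comparing (forward last k vs required): k=1: A vs G ✗; k=2: CA vs GT ✗; k=3: GCA vs GTA ✗; k=4: AGCA vs GTAA ✗; k=5: AAGCA vs GTAAG ✗; k=6: CAAGCA vs GTAAGT ✗; k=7: GCAAGCA vs GTAAGTT ✗.
No overlap length from 1 to 7 is perfect, so the longest perfect 3' overlap is 0.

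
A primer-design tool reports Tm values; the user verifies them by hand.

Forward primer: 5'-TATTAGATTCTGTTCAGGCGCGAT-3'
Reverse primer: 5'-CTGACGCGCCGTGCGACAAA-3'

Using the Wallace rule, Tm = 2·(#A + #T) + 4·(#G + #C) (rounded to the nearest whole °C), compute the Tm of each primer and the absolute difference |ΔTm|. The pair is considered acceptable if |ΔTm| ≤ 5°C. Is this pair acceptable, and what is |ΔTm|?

Forward: A=5 T=9 G=6 C=4 → Tm = 2·14 + 4·10 = 68°C.
Reverse: A=5 T=2 G=6 C=7 → Tm = 2·7 + 4·13 = 66°C.
|ΔTm| = |68 − 66| = 2°C, ≤ 5°C.

|ΔTm| = 2°C; the pair is acceptable.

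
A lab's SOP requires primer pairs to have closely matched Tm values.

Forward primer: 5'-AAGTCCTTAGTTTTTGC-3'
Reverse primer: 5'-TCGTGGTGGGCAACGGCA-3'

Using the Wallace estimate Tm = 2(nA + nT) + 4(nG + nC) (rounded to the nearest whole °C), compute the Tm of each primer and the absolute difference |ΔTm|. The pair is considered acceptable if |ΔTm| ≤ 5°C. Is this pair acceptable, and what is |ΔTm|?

Forward: A=3 T=8 G=3 C=3 → Tm = 2·11 + 4·6 = 46°C.
Reverse: A=3 T=3 G=8 C=4 → Tm = 2·6 + 4·12 = 60°C.
|ΔTm| = |46 − 60| = 14°C, > 5°C.

|ΔTm| = 14°C; the pair is not acceptable.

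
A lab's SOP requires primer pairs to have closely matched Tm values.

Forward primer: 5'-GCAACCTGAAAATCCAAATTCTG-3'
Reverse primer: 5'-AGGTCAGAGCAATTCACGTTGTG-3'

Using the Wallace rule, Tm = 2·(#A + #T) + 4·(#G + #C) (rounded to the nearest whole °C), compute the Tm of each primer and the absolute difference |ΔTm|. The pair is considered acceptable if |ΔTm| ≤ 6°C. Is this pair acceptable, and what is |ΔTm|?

|ΔTm| = 4°C; the pair is acceptable.

Forward: A=9 T=5 G=3 C=6 → Tm = 2·14 + 4·9 = 64°C.
Reverse: A=6 T=6 G=7 C=4 → Tm = 2·12 + 4·11 = 68°C.
|ΔTm| = |64 − 68| = 4°C, ≤ 6°C.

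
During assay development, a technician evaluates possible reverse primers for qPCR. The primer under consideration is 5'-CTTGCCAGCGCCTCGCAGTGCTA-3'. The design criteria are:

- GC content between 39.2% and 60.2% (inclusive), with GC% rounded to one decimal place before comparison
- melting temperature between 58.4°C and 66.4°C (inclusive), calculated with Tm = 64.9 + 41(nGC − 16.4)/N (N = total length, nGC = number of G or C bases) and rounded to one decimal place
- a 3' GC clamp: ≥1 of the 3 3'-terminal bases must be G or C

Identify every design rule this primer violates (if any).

Fails: GC content.

Base counts: A=3, T=5, G=6, C=9 (length 23).
GC content: GC 15/23 = 65.2%, outside 39.2–60.2% ✗
Tm: Tm = 64.9 + 41·(15 − 16.4)/23 = 62.4°C ✓
GC clamp: 3' end CTA has 1 G/C ✓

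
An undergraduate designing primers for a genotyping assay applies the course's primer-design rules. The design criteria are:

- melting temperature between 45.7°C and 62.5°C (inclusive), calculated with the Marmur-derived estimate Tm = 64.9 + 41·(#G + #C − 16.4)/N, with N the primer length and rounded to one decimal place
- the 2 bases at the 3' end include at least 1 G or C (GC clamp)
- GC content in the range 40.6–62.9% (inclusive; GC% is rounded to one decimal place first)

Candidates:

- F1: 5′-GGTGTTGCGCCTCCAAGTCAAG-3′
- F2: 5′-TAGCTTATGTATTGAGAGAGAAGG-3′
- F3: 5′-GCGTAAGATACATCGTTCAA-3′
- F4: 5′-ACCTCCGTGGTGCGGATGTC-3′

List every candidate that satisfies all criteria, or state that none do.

F1 (22 nt, A=4 T=5 G=7 C=6): Tm = 64.9 + 41·(13 − 16.4)/22 = 58.6°C ✓; 3' end AG has 1 G/C ✓; GC 13/22 = 59.1% ✓ — passes.
F2 (24 nt, A=8 T=7 G=8 C=1): Tm = 64.9 + 41·(9 − 16.4)/24 = 52.3°C ✓; 3' end GG has 2 G/C ✓; GC 9/24 = 37.5%, outside 40.6–62.9% ✗ — fails.
F3 (20 nt, A=7 T=5 G=4 C=4): Tm = 64.9 + 41·(8 − 16.4)/20 = 47.7°C ✓; 3' end AA has 0 G/C, need ≥1 ✗; GC 8/20 = 40.0%, outside 40.6–62.9% ✗ — fails.
F4 (20 nt, A=2 T=5 G=7 C=6): Tm = 64.9 + 41·(13 − 16.4)/20 = 57.9°C ✓; 3' end TC has 1 G/C ✓; GC 13/20 = 65.0%, outside 40.6–62.9% ✗ — fails.

F1 only.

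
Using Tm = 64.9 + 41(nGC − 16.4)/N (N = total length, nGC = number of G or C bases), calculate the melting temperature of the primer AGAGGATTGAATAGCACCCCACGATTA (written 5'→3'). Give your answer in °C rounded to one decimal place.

Base counts: A=10, T=5, G=6, C=6; G+C = 12, N = 27.
Tm = 64.9 + 41·(12 − 16.4)/27 = 64.9 + -180.40/27 = 58.2°C.

58.2°C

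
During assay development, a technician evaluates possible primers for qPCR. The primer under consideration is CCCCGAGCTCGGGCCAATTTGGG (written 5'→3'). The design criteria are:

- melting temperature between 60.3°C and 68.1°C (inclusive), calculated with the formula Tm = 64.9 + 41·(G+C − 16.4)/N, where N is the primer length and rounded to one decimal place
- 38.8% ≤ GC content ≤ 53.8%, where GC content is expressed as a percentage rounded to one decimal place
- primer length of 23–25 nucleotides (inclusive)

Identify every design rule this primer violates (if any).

Base counts: A=3, T=4, G=8, C=8 (length 23).
Tm: Tm = 64.9 + 41·(16 − 16.4)/23 = 64.2°C ✓
GC content: GC 16/23 = 69.6%, outside 38.8–53.8% ✗
length: length 23 ✓

Fails: GC content.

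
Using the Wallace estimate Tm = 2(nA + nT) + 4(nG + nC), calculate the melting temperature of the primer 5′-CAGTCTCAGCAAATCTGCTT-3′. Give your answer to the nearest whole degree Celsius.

58°C

Base counts: A=5, T=6, G=3, C=6 (length 20).
Tm = 2·(5+6) + 4·(3+6) = 2·11 + 4·9 = 22 + 36 = 58°C.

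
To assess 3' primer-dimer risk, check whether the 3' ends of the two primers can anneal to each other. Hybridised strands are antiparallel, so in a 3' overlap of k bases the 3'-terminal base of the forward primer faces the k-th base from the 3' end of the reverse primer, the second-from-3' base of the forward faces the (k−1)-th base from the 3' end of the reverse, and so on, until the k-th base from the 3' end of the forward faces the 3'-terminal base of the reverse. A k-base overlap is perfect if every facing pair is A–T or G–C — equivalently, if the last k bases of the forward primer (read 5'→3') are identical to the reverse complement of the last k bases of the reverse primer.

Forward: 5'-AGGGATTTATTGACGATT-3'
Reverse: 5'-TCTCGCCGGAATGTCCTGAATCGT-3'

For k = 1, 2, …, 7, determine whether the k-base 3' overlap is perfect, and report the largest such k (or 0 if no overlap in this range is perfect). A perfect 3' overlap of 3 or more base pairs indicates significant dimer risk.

Last 7 bases (5'→3') — forward …GACGATT, reverse …GAATCGT.
Reverse complement of the reverse primer's last 7 bases: ACGATTC; its first k bases are the reverse complement of the reverse primer's last k bases, so a perfect k-base overlap needs the forward primer's last k bases to equal them.
Comparing (forward last k vs required): k=1: T vs A ✗; k=2: TT vs AC ✗; k=3: ATT vs ACG ✗; k=4: GATT vs ACGA ✗; k=5: CGATT vs ACGAT ✗; k=6: ACGATT vs ACGATT ✓; k=7: GACGATT vs ACGATTC ✗.
Only k = 6 is perfect, so the longest perfect 3' overlap is 6.

Longest perfect overlap: 6 complementary base pairs; significant dimer risk (threshold 3).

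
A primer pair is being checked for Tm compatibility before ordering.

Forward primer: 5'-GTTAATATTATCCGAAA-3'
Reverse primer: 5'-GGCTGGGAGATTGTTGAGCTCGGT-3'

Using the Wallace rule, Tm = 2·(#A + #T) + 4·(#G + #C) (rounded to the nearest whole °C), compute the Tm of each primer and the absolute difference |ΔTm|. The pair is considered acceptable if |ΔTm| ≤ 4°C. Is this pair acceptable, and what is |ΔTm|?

|ΔTm| = 34°C; the pair is not acceptable.

Forward: A=7 T=6 G=2 C=2 → Tm = 2·13 + 4·4 = 42°C.
Reverse: A=3 T=7 G=11 C=3 → Tm = 2·10 + 4·14 = 76°C.
|ΔTm| = |42 − 76| = 34°C, > 4°C.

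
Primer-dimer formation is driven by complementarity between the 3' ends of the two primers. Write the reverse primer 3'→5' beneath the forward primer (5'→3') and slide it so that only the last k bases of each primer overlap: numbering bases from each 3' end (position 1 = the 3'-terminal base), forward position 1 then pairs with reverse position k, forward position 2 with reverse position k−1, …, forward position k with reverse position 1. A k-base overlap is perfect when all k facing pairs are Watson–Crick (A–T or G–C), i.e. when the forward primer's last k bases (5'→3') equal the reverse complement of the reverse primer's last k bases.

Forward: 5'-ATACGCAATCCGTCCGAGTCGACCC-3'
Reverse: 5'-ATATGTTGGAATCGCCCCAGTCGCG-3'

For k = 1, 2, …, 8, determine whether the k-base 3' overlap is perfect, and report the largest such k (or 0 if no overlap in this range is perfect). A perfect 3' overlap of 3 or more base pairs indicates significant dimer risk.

Longest perfect overlap: 1 complementary base pair; below the dimer-risk threshold (threshold 3).

Last 8 bases (5'→3') — forward …GTCGACCC, reverse …CAGTCGCG.
Reverse complement of the reverse primer's last 8 bases: CGCGACTG; its first k bases are the reverse complement of the reverse primer's last k bases, so a perfect k-base overlap needs the forward primer's last k bases to equal them.
Comparing (forward last k vs required): k=1: C vs C ✓; k=2: CC vs CG ✗; k=3: CCC vs CGC ✗; k=4: ACCC vs CGCG ✗; k=5: GACCC vs CGCGA ✗; k=6: CGACCC vs CGCGAC ✗; k=7: TCGACCC vs CGCGACT ✗; k=8: GTCGACCC vs CGCGACTG ✗.
Only k = 1 is perfect, so the longest perfect 3' overlap is 1.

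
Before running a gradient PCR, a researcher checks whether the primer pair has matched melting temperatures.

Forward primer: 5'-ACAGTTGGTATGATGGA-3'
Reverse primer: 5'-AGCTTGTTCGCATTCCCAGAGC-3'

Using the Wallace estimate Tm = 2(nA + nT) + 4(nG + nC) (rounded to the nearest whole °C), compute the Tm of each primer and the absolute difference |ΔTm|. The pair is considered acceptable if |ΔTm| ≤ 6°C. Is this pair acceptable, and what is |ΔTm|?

|ΔTm| = 20°C; the pair is not acceptable.

Forward: A=5 T=5 G=6 C=1 → Tm = 2·10 + 4·7 = 48°C.
Reverse: A=4 T=6 G=5 C=7 → Tm = 2·10 + 4·12 = 68°C.
|ΔTm| = |48 − 68| = 20°C, > 6°C.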